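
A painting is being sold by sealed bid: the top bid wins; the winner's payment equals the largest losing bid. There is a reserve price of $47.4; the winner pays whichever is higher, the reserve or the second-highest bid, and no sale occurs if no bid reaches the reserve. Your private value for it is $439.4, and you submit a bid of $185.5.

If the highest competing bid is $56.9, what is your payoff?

Your bid $185.5 is the highest and exceeds the reserve.
Price = max(second-highest bid, reserve) = max($56.9, $47.4) = $56.9.
Payoff = $439.4 − $56.9 = $382.5.

$382.5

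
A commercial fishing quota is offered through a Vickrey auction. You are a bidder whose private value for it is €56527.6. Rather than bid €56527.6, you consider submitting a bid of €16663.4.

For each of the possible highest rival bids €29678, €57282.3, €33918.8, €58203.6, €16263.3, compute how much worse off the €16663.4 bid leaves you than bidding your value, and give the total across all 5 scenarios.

€49458.4

The deviation costs you only when the competing bid falls strictly between €16663.4 and €56527.6; elsewhere both bids give the same outcome.
€29678: truthful payoff €26849.6, deviation payoff €0 → loss €26849.6.
€57282.3: outcomes coincide → loss €0.
€33918.8: truthful payoff €22608.8, deviation payoff €0 → loss €22608.8.
€58203.6: outcomes coincide → loss €0.
€16263.3: outcomes coincide → loss €0.
Total loss = €26849.6 + €22608.8 = €49458.4.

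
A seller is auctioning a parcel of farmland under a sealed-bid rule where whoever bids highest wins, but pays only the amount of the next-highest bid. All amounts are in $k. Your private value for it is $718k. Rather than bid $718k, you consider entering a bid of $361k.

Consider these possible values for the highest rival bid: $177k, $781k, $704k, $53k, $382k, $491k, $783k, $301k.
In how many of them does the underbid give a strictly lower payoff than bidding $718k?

3

The deviation hurts exactly when the highest competing bid lies strictly between $361k and $718k — underbidding then forfeits a profitable win.
$177k: below both → same outcome either way.
$781k: above both → same outcome either way.
$704k: inside the interval → strictly worse (loss $14k).
$53k: below both → same outcome either way.
$382k: inside the interval → strictly worse (loss $336k).
$491k: inside the interval → strictly worse (loss $227k).
$783k: above both → same outcome either way.
$301k: below both → same outcome either way.
Count: 3.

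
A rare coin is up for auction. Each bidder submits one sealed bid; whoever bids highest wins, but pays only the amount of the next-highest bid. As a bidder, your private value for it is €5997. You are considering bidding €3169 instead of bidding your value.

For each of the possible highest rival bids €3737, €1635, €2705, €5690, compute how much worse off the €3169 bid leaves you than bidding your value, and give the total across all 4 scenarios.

The deviation costs you only when the competing bid falls strictly between €3169 and €5997; elsewhere both bids give the same outcome.
€3737: truthful payoff €2260, deviation payoff €0 → loss €2260.
€1635: outcomes coincide → loss €0.
€2705: outcomes coincide → loss €0.
€5690: truthful payoff €307, deviation payoff €0 → loss €307.
Total loss = €2260 + €307 = €2567.

€2567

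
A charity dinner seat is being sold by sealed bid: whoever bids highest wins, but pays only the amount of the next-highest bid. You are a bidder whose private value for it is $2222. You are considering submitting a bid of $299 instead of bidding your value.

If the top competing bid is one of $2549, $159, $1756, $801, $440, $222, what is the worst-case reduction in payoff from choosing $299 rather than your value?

$2549: same outcome either way → loss $0.
$159: same outcome either way → loss $0.
$1756: truthful gives $466, deviation gives $0 → loss $466.
$801: truthful gives $1421, deviation gives $0 → loss $1421.
$440: truthful gives $1782, deviation gives $0 → loss $1782.
$222: same outcome either way → loss $0.
Maximum loss: $1782.

$1782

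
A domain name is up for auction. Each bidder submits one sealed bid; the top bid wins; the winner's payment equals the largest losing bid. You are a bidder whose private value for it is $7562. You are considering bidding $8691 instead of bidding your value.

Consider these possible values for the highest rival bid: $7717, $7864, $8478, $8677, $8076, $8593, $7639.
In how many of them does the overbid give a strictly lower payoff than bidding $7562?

The deviation hurts exactly when the highest competing bid lies strictly between $7562 and $8691 — overbidding then wins at a price above your value.
$7717: inside the interval → strictly worse (loss $155).
$7864: inside the interval → strictly worse (loss $302).
$8478: inside the interval → strictly worse (loss $916).
$8677: inside the interval → strictly worse (loss $1115).
$8076: inside the interval → strictly worse (loss $514).
$8593: inside the interval → strictly worse (loss $1031).
$7639: inside the interval → strictly worse (loss $77).
Count: 7.

7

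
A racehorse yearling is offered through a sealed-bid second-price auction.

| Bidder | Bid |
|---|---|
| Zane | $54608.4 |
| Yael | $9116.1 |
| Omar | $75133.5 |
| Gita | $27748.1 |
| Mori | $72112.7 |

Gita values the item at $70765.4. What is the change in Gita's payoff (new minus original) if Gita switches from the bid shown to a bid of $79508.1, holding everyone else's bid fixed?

−$4368.1

The highest bid among the other bidders is $75133.5; Gita's bid doesn't change that.
Original bid $27748.1: Gita is not highest (top rival bid is $75133.5); payoff $0.
Alternative bid $79508.1: Gita is highest, pays the top rival bid $75133.5; payoff $70765.4 − $75133.5 = −$4368.1.
Change in payoff = −$4368.1 − ($0) = −$4368.1.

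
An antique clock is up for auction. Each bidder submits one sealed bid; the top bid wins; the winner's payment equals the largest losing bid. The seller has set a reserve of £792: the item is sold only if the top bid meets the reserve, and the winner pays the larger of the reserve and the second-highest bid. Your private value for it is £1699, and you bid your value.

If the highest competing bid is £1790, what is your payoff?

Your bid £1699 is below the highest competing bid £1790, so you lose. Payoff £0.

£0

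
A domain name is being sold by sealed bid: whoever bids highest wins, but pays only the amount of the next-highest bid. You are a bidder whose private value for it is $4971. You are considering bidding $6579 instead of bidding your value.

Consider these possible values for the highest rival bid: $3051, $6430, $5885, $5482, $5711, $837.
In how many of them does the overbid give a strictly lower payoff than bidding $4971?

4

The deviation hurts exactly when the highest competing bid lies strictly between $4971 and $6579 — overbidding then wins at a price above your value.
$3051: below both → same outcome either way.
$6430: inside the interval → strictly worse (loss $1459).
$5885: inside the interval → strictly worse (loss $914).
$5482: inside the interval → strictly worse (loss $511).
$5711: inside the interval → strictly worse (loss $740).
$837: below both → same outcome either way.
Count: 4.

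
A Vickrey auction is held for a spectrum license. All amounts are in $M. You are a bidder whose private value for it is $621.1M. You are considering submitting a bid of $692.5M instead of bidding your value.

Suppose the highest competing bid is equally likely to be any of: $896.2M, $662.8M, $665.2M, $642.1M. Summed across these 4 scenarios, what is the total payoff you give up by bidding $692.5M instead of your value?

$106.8M

The deviation costs you only when the competing bid falls strictly between $621.1M and $692.5M; elsewhere both bids give the same outcome.
$896.2M: outcomes coincide → loss $0M.
$662.8M: truthful payoff $0M, deviation payoff −$41.7M → loss $41.7M.
$665.2M: truthful payoff $0M, deviation payoff −$44.1M → loss $44.1M.
$642.1M: truthful payoff $0M, deviation payoff −$21M → loss $21M.
Total loss = $41.7M + $44.1M + $21M = $106.8M.
In a second-price auction your bid sets only whether you win, not what you pay, so bidding your true value is weakly dominant.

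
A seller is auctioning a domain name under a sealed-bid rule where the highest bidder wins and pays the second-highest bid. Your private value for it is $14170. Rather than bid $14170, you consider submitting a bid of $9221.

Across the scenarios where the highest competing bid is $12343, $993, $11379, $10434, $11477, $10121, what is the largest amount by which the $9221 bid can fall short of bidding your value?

$12343: truthful gives $1827, deviation gives $0 → loss $1827.
$993: same outcome either way → loss $0.
$11379: truthful gives $2791, deviation gives $0 → loss $2791.
$10434: truthful gives $3736, deviation gives $0 → loss $3736.
$11477: truthful gives $2693, deviation gives $0 → loss $2693.
$10121: truthful gives $4049, deviation gives $0 → loss $4049.
Maximum loss: $4049.

$4049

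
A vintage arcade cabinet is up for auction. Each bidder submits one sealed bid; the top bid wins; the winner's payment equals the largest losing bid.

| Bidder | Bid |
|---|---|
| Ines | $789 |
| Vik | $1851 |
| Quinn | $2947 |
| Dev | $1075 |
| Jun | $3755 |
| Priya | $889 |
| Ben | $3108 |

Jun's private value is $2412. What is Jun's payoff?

Highest bid: Jun at $3755, so Jun wins.
Second-highest bid: Ben at $3108 — that is the price the winner pays.
Jun's payoff = value − price = $2412 − $3108 = −$696.

−$696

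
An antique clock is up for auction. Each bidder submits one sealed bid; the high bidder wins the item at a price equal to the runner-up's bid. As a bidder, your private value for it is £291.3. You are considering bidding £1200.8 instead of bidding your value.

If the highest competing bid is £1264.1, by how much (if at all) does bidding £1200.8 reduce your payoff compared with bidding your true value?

Bidding your value £291.3: you lose (since £291.3 < £1264.1). Payoff £0.
Bidding £1200.8: you lose. Payoff £0.
Difference = £0 − £0 = £0; both bids lead to the same outcome because the competing bid is above both your value and your alternative bid.

£0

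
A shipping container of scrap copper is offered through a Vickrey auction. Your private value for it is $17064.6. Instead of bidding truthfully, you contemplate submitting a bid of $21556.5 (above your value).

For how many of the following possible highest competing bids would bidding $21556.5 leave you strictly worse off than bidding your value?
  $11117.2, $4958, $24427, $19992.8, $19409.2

The deviation hurts exactly when the highest competing bid lies strictly between $17064.6 and $21556.5 — overbidding then wins at a price above your value.
$11117.2: below both → same outcome either way.
$4958: below both → same outcome either way.
$24427: above both → same outcome either way.
$19992.8: inside the interval → strictly worse (loss $2928.2).
$19409.2: inside the interval → strictly worse (loss $2344.6).
Count: 2.

2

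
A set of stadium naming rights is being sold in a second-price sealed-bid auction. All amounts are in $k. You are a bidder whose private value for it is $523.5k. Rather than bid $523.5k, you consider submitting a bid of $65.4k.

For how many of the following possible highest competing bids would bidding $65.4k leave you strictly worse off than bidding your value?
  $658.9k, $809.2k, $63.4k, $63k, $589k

The deviation hurts exactly when the highest competing bid lies strictly between $65.4k and $523.5k — underbidding then forfeits a profitable win.
$658.9k: above both → same outcome either way.
$809.2k: above both → same outcome either way.
$63.4k: below both → same outcome either way.
$63k: below both → same outcome either way.
$589k: above both → same outcome either way.
Count: 0.

0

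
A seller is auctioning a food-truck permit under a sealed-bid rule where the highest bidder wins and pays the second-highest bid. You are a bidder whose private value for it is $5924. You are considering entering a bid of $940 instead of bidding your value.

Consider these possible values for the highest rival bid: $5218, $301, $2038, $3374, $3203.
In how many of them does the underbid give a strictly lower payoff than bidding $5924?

4

The deviation hurts exactly when the highest competing bid lies strictly between $940 and $5924 — underbidding then forfeits a profitable win.
$5218: inside the interval → strictly worse (loss $706).
$301: below both → same outcome either way.
$2038: inside the interval → strictly worse (loss $3886).
$3374: inside the interval → strictly worse (loss $2550).
$3203: inside the interval → strictly worse (loss $2721).
Count: 4.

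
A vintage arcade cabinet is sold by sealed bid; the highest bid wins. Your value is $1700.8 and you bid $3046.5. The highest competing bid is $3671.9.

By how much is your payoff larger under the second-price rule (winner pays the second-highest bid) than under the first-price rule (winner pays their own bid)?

Your bid $3046.5 is below $3671.9, so you lose under either rule.
Payoff is $0 in both cases; difference = $0.

$0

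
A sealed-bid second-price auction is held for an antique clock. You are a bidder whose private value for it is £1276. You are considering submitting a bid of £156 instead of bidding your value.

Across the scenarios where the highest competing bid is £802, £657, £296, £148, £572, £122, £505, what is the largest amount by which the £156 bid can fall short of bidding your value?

£802: truthful gives £474, deviation gives £0 → loss £474.
£657: truthful gives £619, deviation gives £0 → loss £619.
£296: truthful gives £980, deviation gives £0 → loss £980.
£148: same outcome either way → loss £0.
£572: truthful gives £704, deviation gives £0 → loss £704.
£122: same outcome either way → loss £0.
£505: truthful gives £771, deviation gives £0 → loss £771.
Maximum loss: £980.

£980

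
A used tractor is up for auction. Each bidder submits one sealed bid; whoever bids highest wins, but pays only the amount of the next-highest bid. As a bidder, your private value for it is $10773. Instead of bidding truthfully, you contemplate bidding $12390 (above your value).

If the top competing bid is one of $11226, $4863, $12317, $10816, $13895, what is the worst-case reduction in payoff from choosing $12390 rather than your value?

$11226: truthful gives $0, deviation gives −$453 → loss $453.
$4863: same outcome either way → loss $0.
$12317: truthful gives $0, deviation gives −$1544 → loss $1544.
$10816: truthful gives $0, deviation gives −$43 → loss $43.
$13895: same outcome either way → loss $0.
Maximum loss: $1544.

$1544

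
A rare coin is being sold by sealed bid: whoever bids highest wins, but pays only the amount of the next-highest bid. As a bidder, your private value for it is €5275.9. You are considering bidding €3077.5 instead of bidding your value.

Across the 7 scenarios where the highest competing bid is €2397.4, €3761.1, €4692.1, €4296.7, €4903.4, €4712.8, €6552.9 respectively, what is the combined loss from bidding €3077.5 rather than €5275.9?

€4013.4

The deviation costs you only when the competing bid falls strictly between €3077.5 and €5275.9; elsewhere both bids give the same outcome.
€2397.4: outcomes coincide → loss €0.
€3761.1: truthful payoff €1514.8, deviation payoff €0 → loss €1514.8.
€4692.1: truthful payoff €583.8, deviation payoff €0 → loss €583.8.
€4296.7: truthful payoff €979.2, deviation payoff €0 → loss €979.2.
€4903.4: truthful payoff €372.5, deviation payoff €0 → loss €372.5.
€4712.8: truthful payoff €563.1, deviation payoff €0 → loss €563.1.
€6552.9: outcomes coincide → loss €0.
Total loss = €1514.8 + €583.8 + €979.2 + €372.5 + €563.1 = €4013.4.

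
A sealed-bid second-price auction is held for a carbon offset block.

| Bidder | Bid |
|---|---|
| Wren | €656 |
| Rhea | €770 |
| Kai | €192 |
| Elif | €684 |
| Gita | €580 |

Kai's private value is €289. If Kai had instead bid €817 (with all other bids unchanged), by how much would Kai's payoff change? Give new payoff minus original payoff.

The highest bid among the other bidders is €770; Kai's bid doesn't change that.
Original bid €192: Kai is not highest (top rival bid is €770); payoff €0.
Alternative bid €817: Kai is highest, pays the top rival bid €770; payoff €289 − €770 = −€481.
Change in payoff = −€481 − (€0) = −€481.

−€481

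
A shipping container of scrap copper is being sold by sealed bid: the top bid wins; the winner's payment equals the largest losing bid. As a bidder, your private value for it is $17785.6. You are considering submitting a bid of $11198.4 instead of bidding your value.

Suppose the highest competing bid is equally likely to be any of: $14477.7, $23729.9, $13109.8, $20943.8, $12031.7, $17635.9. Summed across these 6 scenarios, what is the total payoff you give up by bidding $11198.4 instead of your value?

The deviation costs you only when the competing bid falls strictly between $11198.4 and $17785.6; elsewhere both bids give the same outcome.
$14477.7: truthful payoff $3307.9, deviation payoff $0 → loss $3307.9.
$23729.9: outcomes coincide → loss $0.
$13109.8: truthful payoff $4675.8, deviation payoff $0 → loss $4675.8.
$20943.8: outcomes coincide → loss $0.
$12031.7: truthful payoff $5753.9, deviation payoff $0 → loss $5753.9.
$17635.9: truthful payoff $149.7, deviation payoff $0 → loss $149.7.
Total loss = $3307.9 + $4675.8 + $5753.9 + $149.7 = $13887.3.

$13887.3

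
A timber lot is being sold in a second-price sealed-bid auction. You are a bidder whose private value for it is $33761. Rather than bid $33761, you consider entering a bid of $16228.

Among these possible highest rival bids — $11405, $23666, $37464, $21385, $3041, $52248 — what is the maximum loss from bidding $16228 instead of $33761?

$11405: same outcome either way → loss $0.
$23666: truthful gives $10095, deviation gives $0 → loss $10095.
$37464: same outcome either way → loss $0.
$21385: truthful gives $12376, deviation gives $0 → loss $12376.
$3041: same outcome either way → loss $0.
$52248: same outcome either way → loss $0.
Maximum loss: $12376.

$12376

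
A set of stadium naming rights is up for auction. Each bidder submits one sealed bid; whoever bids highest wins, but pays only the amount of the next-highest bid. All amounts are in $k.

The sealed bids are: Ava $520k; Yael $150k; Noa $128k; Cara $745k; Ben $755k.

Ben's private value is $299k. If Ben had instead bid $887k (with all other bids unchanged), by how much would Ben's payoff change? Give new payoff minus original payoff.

The highest bid among the other bidders is $745k; Ben's bid doesn't change that.
Original bid $755k: Ben is highest, pays the top rival bid $745k; payoff $299k − $745k = −$446k.
Alternative bid $887k: Ben is highest, pays the top rival bid $745k; payoff $299k − $745k = −$446k.
Change in payoff = −$446k − (−$446k) = $0k.

$0k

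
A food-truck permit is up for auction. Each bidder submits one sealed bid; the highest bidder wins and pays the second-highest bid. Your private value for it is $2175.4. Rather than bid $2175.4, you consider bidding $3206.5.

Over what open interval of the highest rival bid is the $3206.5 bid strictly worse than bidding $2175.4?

If the competing bid is below $2175.4, both bids win at the same price — no difference.
If it is above $3206.5, both bids lose — no difference.
If it lies strictly between $2175.4 and $3206.5, bidding your value loses (payoff 0) while bidding $3206.5 wins at a price above your value (payoff negative).
So the deviation strictly hurts on the open interval ($2175.4, $3206.5).

($2175.4, $3206.5)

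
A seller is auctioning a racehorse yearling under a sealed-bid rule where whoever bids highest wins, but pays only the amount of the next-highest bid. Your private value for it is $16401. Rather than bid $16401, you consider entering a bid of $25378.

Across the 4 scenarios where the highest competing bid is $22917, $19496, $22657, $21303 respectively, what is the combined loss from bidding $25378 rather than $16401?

$20769

The deviation costs you only when the competing bid falls strictly between $16401 and $25378; elsewhere both bids give the same outcome.
$22917: truthful payoff $0, deviation payoff −$6516 → loss $6516.
$19496: truthful payoff $0, deviation payoff −$3095 → loss $3095.
$22657: truthful payoff $0, deviation payoff −$6256 → loss $6256.
$21303: truthful payoff $0, deviation payoff −$4902 → loss $4902.
Total loss = $6516 + $3095 + $6256 + $4902 = $20769.
In a second-price auction your bid sets only whether you win, not what you pay, so bidding your true value is weakly dominant.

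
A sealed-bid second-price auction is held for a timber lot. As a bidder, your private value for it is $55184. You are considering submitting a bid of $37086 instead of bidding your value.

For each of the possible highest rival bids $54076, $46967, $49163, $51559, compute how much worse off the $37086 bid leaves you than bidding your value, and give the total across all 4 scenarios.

The deviation costs you only when the competing bid falls strictly between $37086 and $55184; elsewhere both bids give the same outcome.
$54076: truthful payoff $1108, deviation payoff $0 → loss $1108.
$46967: truthful payoff $8217, deviation payoff $0 → loss $8217.
$49163: truthful payoff $6021, deviation payoff $0 → loss $6021.
$51559: truthful payoff $3625, deviation payoff $0 → loss $3625.
Total loss = $1108 + $8217 + $6021 + $3625 = $18971.

$18971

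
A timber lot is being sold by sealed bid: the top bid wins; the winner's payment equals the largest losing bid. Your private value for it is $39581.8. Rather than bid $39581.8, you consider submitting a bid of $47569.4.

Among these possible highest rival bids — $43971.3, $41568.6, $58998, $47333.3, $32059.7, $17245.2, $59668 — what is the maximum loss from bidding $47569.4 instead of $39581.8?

$7751.5

$43971.3: truthful gives $0, deviation gives −$4389.5 → loss $4389.5.
$41568.6: truthful gives $0, deviation gives −$1986.8 → loss $1986.8.
$58998: same outcome either way → loss $0.
$47333.3: truthful gives $0, deviation gives −$7751.5 → loss $7751.5.
$32059.7: same outcome either way → loss $0.
$17245.2: same outcome either way → loss $0.
$59668: same outcome either way → loss $0.
Maximum loss: $7751.5.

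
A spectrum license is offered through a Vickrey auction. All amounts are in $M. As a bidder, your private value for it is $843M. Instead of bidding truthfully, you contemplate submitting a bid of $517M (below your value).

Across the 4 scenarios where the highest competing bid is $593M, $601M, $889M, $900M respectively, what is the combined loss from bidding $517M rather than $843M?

The deviation costs you only when the competing bid falls strictly between $517M and $843M; elsewhere both bids give the same outcome.
$593M: truthful payoff $250M, deviation payoff $0M → loss $250M.
$601M: truthful payoff $242M, deviation payoff $0M → loss $242M.
$889M: outcomes coincide → loss $0M.
$900M: outcomes coincide → loss $0M.
Total loss = $250M + $242M = $492M.

$492M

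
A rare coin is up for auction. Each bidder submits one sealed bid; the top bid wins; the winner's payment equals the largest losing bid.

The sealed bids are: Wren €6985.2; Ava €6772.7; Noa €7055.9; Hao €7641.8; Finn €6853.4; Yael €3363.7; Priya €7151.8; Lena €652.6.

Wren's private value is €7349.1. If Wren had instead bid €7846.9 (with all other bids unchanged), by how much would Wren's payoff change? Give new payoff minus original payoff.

The highest bid among the other bidders is €7641.8; Wren's bid doesn't change that.
Original bid €6985.2: Wren is not highest (top rival bid is €7641.8); payoff €0.
Alternative bid €7846.9: Wren is highest, pays the top rival bid €7641.8; payoff €7349.1 − €7641.8 = −€292.7.
Change in payoff = −€292.7 − (€0) = −€292.7.

−€292.7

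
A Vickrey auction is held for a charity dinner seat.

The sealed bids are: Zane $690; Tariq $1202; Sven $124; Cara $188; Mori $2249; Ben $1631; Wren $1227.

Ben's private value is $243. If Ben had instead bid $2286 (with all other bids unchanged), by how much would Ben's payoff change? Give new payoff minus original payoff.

The highest bid among the other bidders is $2249; Ben's bid doesn't change that.
Original bid $1631: Ben is not highest (top rival bid is $2249); payoff $0.
Alternative bid $2286: Ben is highest, pays the top rival bid $2249; payoff $243 − $2249 = −$2006.
Change in payoff = −$2006 − ($0) = −$2006.

−$2006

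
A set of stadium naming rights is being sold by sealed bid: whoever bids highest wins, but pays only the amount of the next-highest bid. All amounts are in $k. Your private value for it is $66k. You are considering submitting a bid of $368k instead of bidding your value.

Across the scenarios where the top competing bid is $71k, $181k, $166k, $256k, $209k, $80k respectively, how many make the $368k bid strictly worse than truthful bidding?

6

The deviation hurts exactly when the highest competing bid lies strictly between $66k and $368k — overbidding then wins at a price above your value.
$71k: inside the interval → strictly worse (loss $5k).
$181k: inside the interval → strictly worse (loss $115k).
$166k: inside the interval → strictly worse (loss $100k).
$256k: inside the interval → strictly worse (loss $190k).
$209k: inside the interval → strictly worse (loss $143k).
$80k: inside the interval → strictly worse (loss $14k).
Count: 6.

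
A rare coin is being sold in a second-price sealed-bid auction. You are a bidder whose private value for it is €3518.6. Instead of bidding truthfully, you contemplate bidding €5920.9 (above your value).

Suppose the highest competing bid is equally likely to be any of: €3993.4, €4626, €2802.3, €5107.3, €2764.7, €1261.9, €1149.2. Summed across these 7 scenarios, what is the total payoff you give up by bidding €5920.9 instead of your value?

The deviation costs you only when the competing bid falls strictly between €3518.6 and €5920.9; elsewhere both bids give the same outcome.
€3993.4: truthful payoff €0, deviation payoff −€474.8 → loss €474.8.
€4626: truthful payoff €0, deviation payoff −€1107.4 → loss €1107.4.
€2802.3: outcomes coincide → loss €0.
€5107.3: truthful payoff €0, deviation payoff −€1588.7 → loss €1588.7.
€2764.7: outcomes coincide → loss €0.
€1261.9: outcomes coincide → loss €0.
€1149.2: outcomes coincide → loss €0.
Total loss = €474.8 + €1107.4 + €1588.7 = €3170.9.

€3170.9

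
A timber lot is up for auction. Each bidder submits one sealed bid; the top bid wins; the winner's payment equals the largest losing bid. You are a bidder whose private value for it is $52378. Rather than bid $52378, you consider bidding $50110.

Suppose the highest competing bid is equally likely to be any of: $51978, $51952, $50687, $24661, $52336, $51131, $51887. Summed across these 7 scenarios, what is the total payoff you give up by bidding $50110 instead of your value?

The deviation costs you only when the competing bid falls strictly between $50110 and $52378; elsewhere both bids give the same outcome.
$51978: truthful payoff $400, deviation payoff $0 → loss $400.
$51952: truthful payoff $426, deviation payoff $0 → loss $426.
$50687: truthful payoff $1691, deviation payoff $0 → loss $1691.
$24661: outcomes coincide → loss $0.
$52336: truthful payoff $42, deviation payoff $0 → loss $42.
$51131: truthful payoff $1247, deviation payoff $0 → loss $1247.
$51887: truthful payoff $491, deviation payoff $0 → loss $491.
Total loss = $400 + $426 + $1691 + $42 + $1247 + $491 = $4297.

$4297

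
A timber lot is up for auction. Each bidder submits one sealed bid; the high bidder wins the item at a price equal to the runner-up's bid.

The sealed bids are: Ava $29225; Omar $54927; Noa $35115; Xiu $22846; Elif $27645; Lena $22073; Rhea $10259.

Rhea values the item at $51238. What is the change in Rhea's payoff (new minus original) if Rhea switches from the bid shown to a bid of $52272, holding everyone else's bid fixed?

$0

The highest bid among the other bidders is $54927; Rhea's bid doesn't change that.
Original bid $10259: Rhea is not highest (top rival bid is $54927); payoff $0.
Alternative bid $52272: Rhea is not highest (top rival bid is $54927); payoff $0.
Change in payoff = $0 − ($0) = $0.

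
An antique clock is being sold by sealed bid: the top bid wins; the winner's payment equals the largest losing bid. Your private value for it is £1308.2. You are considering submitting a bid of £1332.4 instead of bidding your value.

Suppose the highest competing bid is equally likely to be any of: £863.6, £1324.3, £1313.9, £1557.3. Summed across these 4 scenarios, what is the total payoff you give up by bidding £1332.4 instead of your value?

The deviation costs you only when the competing bid falls strictly between £1308.2 and £1332.4; elsewhere both bids give the same outcome.
£863.6: outcomes coincide → loss £0.
£1324.3: truthful payoff £0, deviation payoff −£16.1 → loss £16.1.
£1313.9: truthful payoff £0, deviation payoff −£5.7 → loss £5.7.
£1557.3: outcomes coincide → loss £0.
Total loss = £16.1 + £5.7 = £21.8.

£21.8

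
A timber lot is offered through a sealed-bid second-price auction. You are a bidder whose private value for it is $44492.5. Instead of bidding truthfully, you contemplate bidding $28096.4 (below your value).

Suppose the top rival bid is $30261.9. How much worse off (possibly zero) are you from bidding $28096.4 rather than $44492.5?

Bidding your value $44492.5: you win (since $44492.5 > $30261.9) and pay $30261.9. Payoff $14230.6.
Bidding $28096.4: you lose. Payoff $0.
The competing bid $30261.9 lies between your shaded bid and your value, so underbidding forfeits an item you could have won at a profitable price.
Loss from deviating = $14230.6 − ($0) = $14230.6.
Truthful bidding weakly dominates here: raising your bid can only win items priced above your value, and lowering it can only forfeit items priced below.

$14230.6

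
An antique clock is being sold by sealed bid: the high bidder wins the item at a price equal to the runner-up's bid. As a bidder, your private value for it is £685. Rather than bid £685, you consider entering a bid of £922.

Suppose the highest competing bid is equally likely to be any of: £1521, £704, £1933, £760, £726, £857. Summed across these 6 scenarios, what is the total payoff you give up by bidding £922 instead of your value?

£307

The deviation costs you only when the competing bid falls strictly between £685 and £922; elsewhere both bids give the same outcome.
£1521: outcomes coincide → loss £0.
£704: truthful payoff £0, deviation payoff −£19 → loss £19.
£1933: outcomes coincide → loss £0.
£760: truthful payoff £0, deviation payoff −£75 → loss £75.
£726: truthful payoff £0, deviation payoff −£41 → loss £41.
£857: truthful payoff £0, deviation payoff −£172 → loss £172.
Total loss = £19 + £75 + £41 + £172 = £307.
Truthful bidding weakly dominates here: raising your bid can only win items priced above your value, and lowering it can only forfeit items priced below.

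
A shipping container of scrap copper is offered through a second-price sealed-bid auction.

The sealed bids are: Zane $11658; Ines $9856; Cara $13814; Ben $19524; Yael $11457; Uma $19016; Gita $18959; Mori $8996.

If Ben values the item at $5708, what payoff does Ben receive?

Highest bid: Ben at $19524, so Ben wins.
Second-highest bid: Uma at $19016 — that is the price the winner pays.
Ben's payoff = value − price = $5708 − $19016 = −$13308.

−$13308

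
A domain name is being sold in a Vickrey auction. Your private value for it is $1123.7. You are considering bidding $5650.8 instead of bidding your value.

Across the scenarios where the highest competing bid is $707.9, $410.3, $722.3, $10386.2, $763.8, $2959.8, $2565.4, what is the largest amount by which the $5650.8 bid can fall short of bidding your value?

$707.9: same outcome either way → loss $0.
$410.3: same outcome either way → loss $0.
$722.3: same outcome either way → loss $0.
$10386.2: same outcome either way → loss $0.
$763.8: same outcome either way → loss $0.
$2959.8: truthful gives $0, deviation gives −$1836.1 → loss $1836.1.
$2565.4: truthful gives $0, deviation gives −$1441.7 → loss $1441.7.
Maximum loss: $1836.1.

$1836.1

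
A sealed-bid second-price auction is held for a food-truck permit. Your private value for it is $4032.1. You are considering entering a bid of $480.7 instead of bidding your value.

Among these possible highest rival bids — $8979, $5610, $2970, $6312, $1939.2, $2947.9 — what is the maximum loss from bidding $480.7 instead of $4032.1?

$2092.9

$8979: same outcome either way → loss $0.
$5610: same outcome either way → loss $0.
$2970: truthful gives $1062.1, deviation gives $0 → loss $1062.1.
$6312: same outcome either way → loss $0.
$1939.2: truthful gives $2092.9, deviation gives $0 → loss $2092.9.
$2947.9: truthful gives $1084.2, deviation gives $0 → loss $1084.2.
Maximum loss: $2092.9.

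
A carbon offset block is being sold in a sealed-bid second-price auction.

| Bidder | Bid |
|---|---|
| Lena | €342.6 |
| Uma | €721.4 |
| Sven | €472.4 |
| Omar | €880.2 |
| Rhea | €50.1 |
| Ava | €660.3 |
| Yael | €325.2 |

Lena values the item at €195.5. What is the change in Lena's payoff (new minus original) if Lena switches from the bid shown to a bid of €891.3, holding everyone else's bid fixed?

−€684.7

The highest bid among the other bidders is €880.2; Lena's bid doesn't change that.
Original bid €342.6: Lena is not highest (top rival bid is €880.2); payoff €0.
Alternative bid €891.3: Lena is highest, pays the top rival bid €880.2; payoff €195.5 − €880.2 = −€684.7.
Change in payoff = −€684.7 − (€0) = −€684.7.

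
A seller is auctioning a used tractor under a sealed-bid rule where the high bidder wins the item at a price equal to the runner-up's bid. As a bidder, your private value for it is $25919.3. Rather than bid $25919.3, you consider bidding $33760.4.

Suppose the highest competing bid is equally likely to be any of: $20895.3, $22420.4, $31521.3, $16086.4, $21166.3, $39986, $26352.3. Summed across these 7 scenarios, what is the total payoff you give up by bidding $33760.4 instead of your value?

$6035

The deviation costs you only when the competing bid falls strictly between $25919.3 and $33760.4; elsewhere both bids give the same outcome.
$20895.3: outcomes coincide → loss $0.
$22420.4: outcomes coincide → loss $0.
$31521.3: truthful payoff $0, deviation payoff −$5602 → loss $5602.
$16086.4: outcomes coincide → loss $0.
$21166.3: outcomes coincide → loss $0.
$39986: outcomes coincide → loss $0.
$26352.3: truthful payoff $0, deviation payoff −$433 → loss $433.
Total loss = $5602 + $433 = $6035.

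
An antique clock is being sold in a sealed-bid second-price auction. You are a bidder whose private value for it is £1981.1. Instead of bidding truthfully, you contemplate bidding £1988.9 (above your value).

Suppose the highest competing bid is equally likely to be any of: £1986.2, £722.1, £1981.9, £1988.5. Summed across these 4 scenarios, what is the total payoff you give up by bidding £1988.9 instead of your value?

The deviation costs you only when the competing bid falls strictly between £1981.1 and £1988.9; elsewhere both bids give the same outcome.
£1986.2: truthful payoff £0, deviation payoff −£5.1 → loss £5.1.
£722.1: outcomes coincide → loss £0.
£1981.9: truthful payoff £0, deviation payoff −£0.8 → loss £0.8.
£1988.5: truthful payoff £0, deviation payoff −£7.4 → loss £7.4.
Total loss = £5.1 + £0.8 + £7.4 = £13.3.

£13.3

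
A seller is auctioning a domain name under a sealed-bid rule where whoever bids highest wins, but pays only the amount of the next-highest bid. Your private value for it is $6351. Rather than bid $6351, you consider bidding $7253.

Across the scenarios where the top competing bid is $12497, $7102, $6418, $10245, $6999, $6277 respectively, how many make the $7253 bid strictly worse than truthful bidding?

The deviation hurts exactly when the highest competing bid lies strictly between $6351 and $7253 — overbidding then wins at a price above your value.
$12497: above both → same outcome either way.
$7102: inside the interval → strictly worse (loss $751).
$6418: inside the interval → strictly worse (loss $67).
$10245: above both → same outcome either way.
$6999: inside the interval → strictly worse (loss $648).
$6277: below both → same outcome either way.
Count: 3.

3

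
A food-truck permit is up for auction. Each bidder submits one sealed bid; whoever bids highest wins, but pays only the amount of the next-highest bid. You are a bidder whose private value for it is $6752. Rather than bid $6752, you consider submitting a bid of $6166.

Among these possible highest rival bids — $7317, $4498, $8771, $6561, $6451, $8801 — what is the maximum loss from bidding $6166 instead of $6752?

$7317: same outcome either way → loss $0.
$4498: same outcome either way → loss $0.
$8771: same outcome either way → loss $0.
$6561: truthful gives $191, deviation gives $0 → loss $191.
$6451: truthful gives $301, deviation gives $0 → loss $301.
$8801: same outcome either way → loss $0.
Maximum loss: $301.

$301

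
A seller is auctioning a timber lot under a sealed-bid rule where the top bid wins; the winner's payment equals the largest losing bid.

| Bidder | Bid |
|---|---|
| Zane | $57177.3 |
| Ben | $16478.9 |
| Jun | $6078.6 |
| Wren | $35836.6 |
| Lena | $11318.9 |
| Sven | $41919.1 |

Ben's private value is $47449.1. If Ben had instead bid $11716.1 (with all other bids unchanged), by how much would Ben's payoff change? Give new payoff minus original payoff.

The highest bid among the other bidders is $57177.3; Ben's bid doesn't change that.
Original bid $16478.9: Ben is not highest (top rival bid is $57177.3); payoff $0.
Alternative bid $11716.1: Ben is not highest (top rival bid is $57177.3); payoff $0.
Change in payoff = $0 − ($0) = $0.

$0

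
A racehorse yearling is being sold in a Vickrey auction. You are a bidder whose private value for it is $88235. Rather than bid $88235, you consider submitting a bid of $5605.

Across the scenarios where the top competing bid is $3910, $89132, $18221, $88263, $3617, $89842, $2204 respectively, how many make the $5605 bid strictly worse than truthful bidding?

The deviation hurts exactly when the highest competing bid lies strictly between $5605 and $88235 — underbidding then forfeits a profitable win.
$3910: below both → same outcome either way.
$89132: above both → same outcome either way.
$18221: inside the interval → strictly worse (loss $70014).
$88263: above both → same outcome either way.
$3617: below both → same outcome either way.
$89842: above both → same outcome either way.
$2204: below both → same outcome either way.
Count: 1.

1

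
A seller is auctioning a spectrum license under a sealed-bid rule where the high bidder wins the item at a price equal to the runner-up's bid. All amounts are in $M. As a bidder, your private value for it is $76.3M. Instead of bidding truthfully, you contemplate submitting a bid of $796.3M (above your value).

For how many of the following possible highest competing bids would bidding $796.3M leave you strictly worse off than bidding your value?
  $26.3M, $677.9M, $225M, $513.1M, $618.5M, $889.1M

The deviation hurts exactly when the highest competing bid lies strictly between $76.3M and $796.3M — overbidding then wins at a price above your value.
$26.3M: below both → same outcome either way.
$677.9M: inside the interval → strictly worse (loss $601.6M).
$225M: inside the interval → strictly worse (loss $148.7M).
$513.1M: inside the interval → strictly worse (loss $436.8M).
$618.5M: inside the interval → strictly worse (loss $542.2M).
$889.1M: above both → same outcome either way.
Count: 4.

4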